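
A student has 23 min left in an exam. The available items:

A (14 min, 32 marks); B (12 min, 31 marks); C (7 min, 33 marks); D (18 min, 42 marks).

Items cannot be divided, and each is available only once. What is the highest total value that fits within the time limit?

Check high-value combinations within 23 min:
- A+C: time 14+7=21, value 32+33=65
- B+C: time 12+7=19, value 31+33=64
- D: time 18, value 42
- C: time 7, value 33
Best: 65 marks.

65 marks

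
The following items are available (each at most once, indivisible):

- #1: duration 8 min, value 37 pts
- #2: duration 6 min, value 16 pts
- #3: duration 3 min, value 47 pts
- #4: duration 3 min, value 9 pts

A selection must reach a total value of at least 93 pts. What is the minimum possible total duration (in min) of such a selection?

Subsets with value ≥ 93, sorted by total duration:
- #1+#3+#4: duration 14, value 93
- #1+#2+#3: duration 17, value 100
- #1+#2+#3+#4: duration 20, value 109
Minimum duration: 14 min.

14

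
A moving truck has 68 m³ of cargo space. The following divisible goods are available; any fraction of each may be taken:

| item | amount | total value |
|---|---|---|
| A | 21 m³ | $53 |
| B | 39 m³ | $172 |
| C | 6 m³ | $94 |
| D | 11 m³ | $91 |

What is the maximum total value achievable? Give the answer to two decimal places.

387.29

Take in order of value per unit:
- C (94/6 per unit): all 6 → value 94, running total 94.00
- D (91/11 per unit): all 11 → value 91, running total 185.00
- B (172/39 per unit): all 39 → value 172, running total 357.00
- A (53/21 per unit): 12 of 21 → value 12×53/21 = 30.2857, running total 387.29
Total 387.29.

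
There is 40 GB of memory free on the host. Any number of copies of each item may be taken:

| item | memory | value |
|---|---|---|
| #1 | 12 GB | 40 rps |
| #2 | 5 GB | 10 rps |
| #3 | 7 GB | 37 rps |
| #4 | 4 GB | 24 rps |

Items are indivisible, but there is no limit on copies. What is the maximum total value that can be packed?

Best value-per-unit is #4 at 24/4, and filling with it alone uses memory 10×4=40. No mix of the others beats 10×24 = 240.

240 rps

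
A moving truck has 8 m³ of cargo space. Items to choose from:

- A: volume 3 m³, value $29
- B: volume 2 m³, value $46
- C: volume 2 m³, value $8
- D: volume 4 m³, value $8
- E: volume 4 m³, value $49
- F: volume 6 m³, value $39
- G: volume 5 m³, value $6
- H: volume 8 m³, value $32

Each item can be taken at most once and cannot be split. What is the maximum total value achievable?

This is a 0/1 knapsack; check combinations near the capacity.
- B+C+E: volume 2+2+4=8, value 46+8+49=103
- B+E: volume 2+4=6, value 46+49=95
- B+F: volume 2+6=8, value 46+39=85
- A+B+C: volume 3+2+2=7, value 29+46+8=83
- A+E: volume 3+4=7, value 29+49=78
Best: $103.

$103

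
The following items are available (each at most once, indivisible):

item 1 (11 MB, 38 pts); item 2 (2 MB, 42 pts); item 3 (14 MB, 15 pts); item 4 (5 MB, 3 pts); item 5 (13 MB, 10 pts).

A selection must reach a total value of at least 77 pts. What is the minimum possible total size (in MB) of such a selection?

13

Subsets with value ≥ 77, sorted by total size:
- item 1+item 2: size 13, value 80
- item 1+item 2+item 4: size 18, value 83
- item 1+item 2+item 5: size 26, value 90
Minimum size: 13 MB.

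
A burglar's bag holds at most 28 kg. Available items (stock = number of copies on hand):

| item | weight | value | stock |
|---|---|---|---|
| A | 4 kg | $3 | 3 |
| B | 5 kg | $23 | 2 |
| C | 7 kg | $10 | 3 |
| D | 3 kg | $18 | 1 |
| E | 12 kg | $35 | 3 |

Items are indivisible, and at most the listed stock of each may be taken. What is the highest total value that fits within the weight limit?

$99

Best selections within weight 28 and stock limits:
- 2×B + 1×D + 1×E: weight 25, value 99
- 1×D + 2×E: weight 27, value 88
Best: $99.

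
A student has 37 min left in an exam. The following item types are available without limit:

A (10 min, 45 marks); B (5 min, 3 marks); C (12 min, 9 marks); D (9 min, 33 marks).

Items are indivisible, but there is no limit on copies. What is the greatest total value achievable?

144 marks

Best value-per-unit is A at 45/10; filling with it alone gives 3×45 = 135.
Optimal mix: 1×A + 3×D → time 37, value 144.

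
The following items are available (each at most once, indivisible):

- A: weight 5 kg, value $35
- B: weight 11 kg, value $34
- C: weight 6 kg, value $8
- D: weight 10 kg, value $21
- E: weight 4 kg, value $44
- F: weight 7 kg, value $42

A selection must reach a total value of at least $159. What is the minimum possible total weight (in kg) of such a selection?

Subsets with value ≥ 159, sorted by total weight:
- A+B+C+E+F: weight 33, value 163
- A+B+D+E+F: weight 37, value 176
- A+B+C+D+E+F: weight 43, value 184
Minimum weight: 33 kg.

33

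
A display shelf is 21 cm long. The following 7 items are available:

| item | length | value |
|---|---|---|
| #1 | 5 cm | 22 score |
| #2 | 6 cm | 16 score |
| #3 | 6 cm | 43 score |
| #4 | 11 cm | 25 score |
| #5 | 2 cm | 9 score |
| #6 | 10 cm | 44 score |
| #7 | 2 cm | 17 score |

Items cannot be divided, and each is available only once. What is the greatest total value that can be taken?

Check high-value combinations within 21 cm:
- #3+#5+#6+#7: length 6+2+10+2=20, value 43+9+44+17=113
- #1+#3+#6: length 5+6+10=21, value 22+43+44=109
- #1+#2+#3+#5+#7: length 5+6+6+2+2=21, value 22+16+43+9+17=107
- #3+#6+#7: length 6+10+2=18, value 43+44+17=104
Best: 113 score.

113 score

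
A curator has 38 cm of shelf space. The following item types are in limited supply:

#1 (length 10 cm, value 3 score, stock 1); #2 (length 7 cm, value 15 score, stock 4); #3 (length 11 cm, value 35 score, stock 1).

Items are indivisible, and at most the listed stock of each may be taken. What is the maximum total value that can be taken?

Best selections within length 38 and stock limits:
- 3×#2 + 1×#3: length 32, value 80
- 1×#1 + 2×#2 + 1×#3: length 35, value 68
Best: 80 score.

80 score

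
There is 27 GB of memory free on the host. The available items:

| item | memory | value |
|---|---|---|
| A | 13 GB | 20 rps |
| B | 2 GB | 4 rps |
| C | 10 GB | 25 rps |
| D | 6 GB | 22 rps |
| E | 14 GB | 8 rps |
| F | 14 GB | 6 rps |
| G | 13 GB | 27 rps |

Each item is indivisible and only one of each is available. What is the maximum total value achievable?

This is a 0/1 knapsack; check combinations near the capacity.
- B+C+G: memory 2+10+13=25, value 4+25+27=56
- B+D+G: memory 2+6+13=21, value 4+22+27=53
- C+G: memory 10+13=23, value 25+27=52
- B+C+D: memory 2+10+6=18, value 4+25+22=51
- D+G: memory 6+13=19, value 22+27=49
Best: 56 rps.

56 rps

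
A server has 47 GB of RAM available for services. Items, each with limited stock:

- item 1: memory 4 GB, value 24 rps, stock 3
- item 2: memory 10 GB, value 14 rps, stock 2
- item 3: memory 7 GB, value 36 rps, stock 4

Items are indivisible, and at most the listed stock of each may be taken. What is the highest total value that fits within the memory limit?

216 rps

Best selections within memory 47 and stock limits:
- 3×item 1 + 4×item 3: memory 40, value 216
- 2×item 1 + 1×item 2 + 4×item 3: memory 46, value 206
- 3×item 1 + 1×item 2 + 3×item 3: memory 43, value 194
- 2×item 1 + 4×item 3: memory 36, value 192
Best: 216 rps.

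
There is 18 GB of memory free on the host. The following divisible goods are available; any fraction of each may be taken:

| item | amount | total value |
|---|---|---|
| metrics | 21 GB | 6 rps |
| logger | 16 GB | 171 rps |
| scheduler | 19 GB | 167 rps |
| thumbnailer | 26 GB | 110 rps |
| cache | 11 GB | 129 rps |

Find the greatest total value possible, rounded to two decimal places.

203.81

Take in order of value per unit:
- cache (129/11 per unit): all 11 → value 129, running total 129.00
- logger (171/16 per unit): 7 of 16 → value 7×171/16 = 74.8125, running total 203.81
Total 203.81.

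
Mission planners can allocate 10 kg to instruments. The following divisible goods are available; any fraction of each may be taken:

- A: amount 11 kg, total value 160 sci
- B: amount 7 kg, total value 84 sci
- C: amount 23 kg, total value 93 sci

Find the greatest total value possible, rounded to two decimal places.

145.45

Take in order of value per unit:
- A (160/11 per unit): 10 of 11 → value 10×160/11 = 145.4545, running total 145.45
Total 145.45.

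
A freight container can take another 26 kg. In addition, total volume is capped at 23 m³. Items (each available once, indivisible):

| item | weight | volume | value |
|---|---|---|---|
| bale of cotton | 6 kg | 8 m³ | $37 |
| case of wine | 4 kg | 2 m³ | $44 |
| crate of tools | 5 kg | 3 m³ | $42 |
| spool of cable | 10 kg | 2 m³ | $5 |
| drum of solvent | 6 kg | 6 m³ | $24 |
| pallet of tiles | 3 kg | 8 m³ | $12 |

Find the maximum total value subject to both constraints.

$147

Feasible sets respecting both limits:
- bale of cotton+case of wine+crate of tools+drum of solvent: weight 21, volume 19, value 147
- bale of cotton+case of wine+crate of tools+pallet of tiles: weight 18, volume 21, value 135
- bale of cotton+case of wine+crate of tools+spool of cable: weight 25, volume 15, value 128
Best: $147.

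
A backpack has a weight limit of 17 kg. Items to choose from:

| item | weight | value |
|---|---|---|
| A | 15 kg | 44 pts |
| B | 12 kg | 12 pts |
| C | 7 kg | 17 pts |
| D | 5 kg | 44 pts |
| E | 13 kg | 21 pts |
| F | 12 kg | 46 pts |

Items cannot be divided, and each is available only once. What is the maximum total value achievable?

This is a 0/1 knapsack; check combinations near the capacity.
- D+F: weight 5+12=17, value 44+46=90
- C+D: weight 7+5=12, value 17+44=61
- B+D: weight 12+5=17, value 12+44=56
- F: weight 12, value 46
- D: weight 5, value 44
Best: 90 pts.

90 pts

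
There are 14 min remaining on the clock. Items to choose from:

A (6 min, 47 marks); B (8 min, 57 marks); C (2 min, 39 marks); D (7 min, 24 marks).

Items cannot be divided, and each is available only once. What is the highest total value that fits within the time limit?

Check high-value combinations within 14 min:
- A+B: time 6+8=14, value 47+57=104
- B+C: time 8+2=10, value 57+39=96
- A+C: time 6+2=8, value 47+39=86
- A+D: time 6+7=13, value 47+24=71
- C+D: time 2+7=9, value 39+24=63
Best: 104 marks.

104 marks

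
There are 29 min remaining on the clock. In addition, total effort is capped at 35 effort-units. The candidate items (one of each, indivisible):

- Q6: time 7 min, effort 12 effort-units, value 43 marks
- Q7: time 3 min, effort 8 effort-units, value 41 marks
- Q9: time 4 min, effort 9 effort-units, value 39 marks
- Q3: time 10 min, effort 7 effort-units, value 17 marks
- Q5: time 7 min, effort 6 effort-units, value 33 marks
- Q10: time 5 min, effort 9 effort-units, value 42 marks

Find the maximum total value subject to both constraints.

159 marks

Feasible sets respecting both limits:
- Q6+Q7+Q5+Q10: time 22, effort 35, value 159
- Q6+Q7+Q9+Q5: time 21, effort 35, value 156
- Q7+Q9+Q5+Q10: time 19, effort 32, value 155
- Q7+Q9+Q3+Q10: time 22, effort 33, value 139
Best: 159 marks.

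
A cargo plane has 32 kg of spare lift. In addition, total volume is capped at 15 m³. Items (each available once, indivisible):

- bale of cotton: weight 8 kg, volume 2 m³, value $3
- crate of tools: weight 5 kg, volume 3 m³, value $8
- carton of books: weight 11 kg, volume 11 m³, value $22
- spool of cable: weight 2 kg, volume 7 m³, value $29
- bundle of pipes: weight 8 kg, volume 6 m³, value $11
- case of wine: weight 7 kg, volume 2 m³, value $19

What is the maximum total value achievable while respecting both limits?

Feasible sets respecting both limits:
- bale of cotton+crate of tools+spool of cable+case of wine: weight 22, volume 14, value 59
- spool of cable+bundle of pipes+case of wine: weight 17, volume 15, value 59
- crate of tools+spool of cable+case of wine: weight 14, volume 12, value 56
Best: $59.

$59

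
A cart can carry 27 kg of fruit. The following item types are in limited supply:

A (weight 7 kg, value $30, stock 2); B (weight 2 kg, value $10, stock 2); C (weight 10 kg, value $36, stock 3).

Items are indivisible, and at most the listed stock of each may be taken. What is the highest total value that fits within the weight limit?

$106

Top feasible selections:
- 2×A + 1×B + 1×C: weight 26, value 106
- 1×A + 2×C: weight 27, value 102
- 2×A + 1×C: weight 24, value 96
- 2×B + 2×C: weight 24, value 92
Best: $106.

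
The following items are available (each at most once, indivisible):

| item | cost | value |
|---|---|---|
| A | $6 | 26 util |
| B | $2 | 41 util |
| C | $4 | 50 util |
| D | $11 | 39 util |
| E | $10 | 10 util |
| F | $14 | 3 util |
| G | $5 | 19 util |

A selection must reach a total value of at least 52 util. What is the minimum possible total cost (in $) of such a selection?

6

Subsets with value ≥ 52, sorted by total cost:
- B+C: cost 6, value 91
- B+G: cost 7, value 60
- A+B: cost 8, value 67
Minimum cost: 6 $.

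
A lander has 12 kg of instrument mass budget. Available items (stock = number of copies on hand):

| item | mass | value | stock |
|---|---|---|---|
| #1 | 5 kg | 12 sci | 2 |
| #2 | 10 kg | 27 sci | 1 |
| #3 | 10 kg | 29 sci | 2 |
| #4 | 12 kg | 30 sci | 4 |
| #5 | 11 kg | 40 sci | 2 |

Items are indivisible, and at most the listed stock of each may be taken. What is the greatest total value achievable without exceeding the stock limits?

Top feasible selections:
- 1×#5: mass 11, value 40
- 1×#4: mass 12, value 30
Best: 40 sci.

40 sci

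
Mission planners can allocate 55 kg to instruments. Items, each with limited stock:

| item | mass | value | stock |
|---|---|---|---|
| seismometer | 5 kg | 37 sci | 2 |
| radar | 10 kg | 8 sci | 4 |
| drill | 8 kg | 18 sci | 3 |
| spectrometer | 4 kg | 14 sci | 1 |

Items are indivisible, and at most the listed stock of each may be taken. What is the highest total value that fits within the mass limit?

Top feasible selections:
- 2×seismometer + 1×radar + 3×drill + 1×spectrometer: mass 48, value 150
- 2×seismometer + 2×radar + 3×drill: mass 54, value 144
Best: 150 sci.

150 sci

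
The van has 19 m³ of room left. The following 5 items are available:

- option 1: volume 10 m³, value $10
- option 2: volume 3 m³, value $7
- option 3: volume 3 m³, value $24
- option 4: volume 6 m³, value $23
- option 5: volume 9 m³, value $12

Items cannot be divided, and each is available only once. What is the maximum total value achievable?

$59

Check high-value combinations within 19 m³:
- option 3+option 4+option 5: volume 3+6+9=18, value 24+23+12=59
- option 1+option 3+option 4: volume 10+3+6=19, value 10+24+23=57
- option 2+option 3+option 4: volume 3+3+6=12, value 7+24+23=54
- option 3+option 4: volume 3+6=9, value 24+23=47
Best: $59.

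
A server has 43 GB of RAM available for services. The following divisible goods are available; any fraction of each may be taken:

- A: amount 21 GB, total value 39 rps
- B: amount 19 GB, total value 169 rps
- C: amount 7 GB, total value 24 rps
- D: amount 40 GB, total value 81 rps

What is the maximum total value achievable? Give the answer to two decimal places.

Take in order of value per unit:
- B (169/19 per unit): all 19 → value 169, running total 169.00
- C (24/7 per unit): all 7 → value 24, running total 193.00
- D (81/40 per unit): 17 of 40 → value 17×81/40 = 34.4250, running total 227.43
Total 227.43.

227.43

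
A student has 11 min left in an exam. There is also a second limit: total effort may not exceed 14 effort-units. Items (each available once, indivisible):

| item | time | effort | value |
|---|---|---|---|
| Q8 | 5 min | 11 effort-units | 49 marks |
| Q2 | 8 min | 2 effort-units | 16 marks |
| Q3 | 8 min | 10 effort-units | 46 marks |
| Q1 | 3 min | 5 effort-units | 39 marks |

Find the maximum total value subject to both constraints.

55 marks

Feasible sets respecting both limits:
- Q2+Q1: time 11, effort 7, value 55
- Q8: time 5, effort 11, value 49
- Q3: time 8, effort 10, value 46
- Q1: time 3, effort 5, value 39
Best: 55 marks.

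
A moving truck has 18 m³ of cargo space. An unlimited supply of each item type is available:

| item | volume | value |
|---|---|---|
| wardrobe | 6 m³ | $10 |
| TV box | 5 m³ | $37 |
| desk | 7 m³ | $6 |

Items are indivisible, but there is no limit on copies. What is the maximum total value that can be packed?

$111

Best value-per-unit is TV box at 37/5, and filling with it alone uses volume 3×5=15. No mix of the others beats 3×37 = 111.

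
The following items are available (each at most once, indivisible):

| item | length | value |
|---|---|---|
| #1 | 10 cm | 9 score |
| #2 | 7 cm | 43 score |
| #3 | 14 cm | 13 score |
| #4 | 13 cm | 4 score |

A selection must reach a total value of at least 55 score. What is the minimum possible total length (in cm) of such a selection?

21

Subsets with value ≥ 55, sorted by total length:
- #2+#3: length 21, value 56
- #1+#2+#4: length 30, value 56
- #1+#2+#3: length 31, value 65
Minimum length: 21 cm.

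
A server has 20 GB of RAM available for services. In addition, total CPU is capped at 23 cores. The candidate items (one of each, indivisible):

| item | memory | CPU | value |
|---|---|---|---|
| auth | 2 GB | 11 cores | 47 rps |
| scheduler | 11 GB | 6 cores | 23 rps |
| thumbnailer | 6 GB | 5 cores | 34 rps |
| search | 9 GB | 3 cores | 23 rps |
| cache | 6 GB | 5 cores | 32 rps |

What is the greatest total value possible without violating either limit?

Feasible sets respecting both limits:
- auth+thumbnailer+cache: memory 14, CPU 21, value 113
- auth+scheduler+thumbnailer: memory 19, CPU 22, value 104
- auth+thumbnailer+search: memory 17, CPU 19, value 104
Best: 113 rps.

113 rps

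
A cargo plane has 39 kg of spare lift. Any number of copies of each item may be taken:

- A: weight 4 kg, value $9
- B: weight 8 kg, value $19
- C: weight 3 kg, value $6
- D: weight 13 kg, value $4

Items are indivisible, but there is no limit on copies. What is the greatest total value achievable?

$91

Best value-per-unit is B at 19/8; filling with it alone gives 4×19 = 76.
Optimal mix: 1×A + 4×B + 1×C → weight 39, value 91.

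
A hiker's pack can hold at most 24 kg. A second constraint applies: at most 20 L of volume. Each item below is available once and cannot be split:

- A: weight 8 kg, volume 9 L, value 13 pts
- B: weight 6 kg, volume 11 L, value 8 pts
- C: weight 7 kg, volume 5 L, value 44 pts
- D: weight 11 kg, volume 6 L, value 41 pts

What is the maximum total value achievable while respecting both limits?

Feasible sets respecting both limits:
- C+D: weight 18, volume 11, value 85
- A+C: weight 15, volume 14, value 57
- A+D: weight 19, volume 15, value 54
- B+C: weight 13, volume 16, value 52
Best: 85 pts.

85 pts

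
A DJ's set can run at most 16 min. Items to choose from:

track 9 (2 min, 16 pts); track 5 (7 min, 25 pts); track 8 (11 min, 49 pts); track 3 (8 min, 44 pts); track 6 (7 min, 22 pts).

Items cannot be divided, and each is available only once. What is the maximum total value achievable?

69 pts

Check high-value combinations within 16 min:
- track 5+track 3: duration 7+8=15, value 25+44=69
- track 3+track 6: duration 8+7=15, value 44+22=66
- track 9+track 8: duration 2+11=13, value 16+49=65
- track 9+track 5+track 6: duration 2+7+7=16, value 16+25+22=63
- track 9+track 3: duration 2+8=10, value 16+44=60
Best: 69 pts.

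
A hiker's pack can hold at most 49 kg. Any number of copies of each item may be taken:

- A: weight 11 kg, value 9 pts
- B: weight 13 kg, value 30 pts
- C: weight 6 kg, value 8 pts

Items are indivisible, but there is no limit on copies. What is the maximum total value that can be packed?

Best value-per-unit is B at 30/13; filling with it alone gives 3×30 = 90.
Optimal mix: 3×B + 1×C → weight 45, value 98.

98 pts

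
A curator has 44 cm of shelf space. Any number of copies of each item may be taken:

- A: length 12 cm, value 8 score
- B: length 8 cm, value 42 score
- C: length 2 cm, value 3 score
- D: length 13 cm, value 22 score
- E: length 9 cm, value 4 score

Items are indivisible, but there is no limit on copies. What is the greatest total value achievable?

Best value-per-unit is B at 42/8; filling with it alone gives 5×42 = 210.
Optimal mix: 5×B + 2×C → length 44, value 216.

216 score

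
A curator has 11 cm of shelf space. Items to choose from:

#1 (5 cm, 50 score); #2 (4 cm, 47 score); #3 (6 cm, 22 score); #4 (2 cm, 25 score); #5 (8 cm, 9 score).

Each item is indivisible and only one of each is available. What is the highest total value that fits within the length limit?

122 score

Check high-value combinations within 11 cm:
- #1+#2+#4: length 5+4+2=11, value 50+47+25=122
- #1+#2: length 5+4=9, value 50+47=97
- #1+#4: length 5+2=7, value 50+25=75
- #2+#4: length 4+2=6, value 47+25=72
Best: 122 score.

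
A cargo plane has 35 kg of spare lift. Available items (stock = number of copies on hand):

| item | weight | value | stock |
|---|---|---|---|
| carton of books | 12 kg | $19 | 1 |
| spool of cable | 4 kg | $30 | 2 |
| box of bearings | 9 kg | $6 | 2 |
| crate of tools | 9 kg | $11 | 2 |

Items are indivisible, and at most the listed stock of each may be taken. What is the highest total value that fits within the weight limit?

$90

Best selections within weight 35 and stock limits:
- 1×carton of books + 2×spool of cable + 1×crate of tools: weight 29, value 90
- 2×spool of cable + 1×box of bearings + 2×crate of tools: weight 35, value 88
- 1×carton of books + 2×spool of cable + 1×box of bearings: weight 29, value 85
- 2×spool of cable + 2×box of bearings + 1×crate of tools: weight 35, value 83
Best: $90.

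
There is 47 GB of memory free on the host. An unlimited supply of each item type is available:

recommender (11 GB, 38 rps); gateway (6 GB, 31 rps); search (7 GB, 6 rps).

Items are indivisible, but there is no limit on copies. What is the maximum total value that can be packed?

Best value-per-unit is gateway at 31/6; filling with it alone gives 7×31 = 217.
Optimal mix: 1×recommender + 6×gateway → memory 47, value 224.

224 rps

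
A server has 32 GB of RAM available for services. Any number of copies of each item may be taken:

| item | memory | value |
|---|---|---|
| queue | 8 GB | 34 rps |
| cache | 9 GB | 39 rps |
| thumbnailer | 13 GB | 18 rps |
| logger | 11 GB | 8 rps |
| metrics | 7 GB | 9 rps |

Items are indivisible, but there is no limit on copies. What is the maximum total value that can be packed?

136 rps

Best value-per-unit is cache at 39/9; filling with it alone gives 3×39 = 117.
Optimal mix: 4×queue → memory 32, value 136.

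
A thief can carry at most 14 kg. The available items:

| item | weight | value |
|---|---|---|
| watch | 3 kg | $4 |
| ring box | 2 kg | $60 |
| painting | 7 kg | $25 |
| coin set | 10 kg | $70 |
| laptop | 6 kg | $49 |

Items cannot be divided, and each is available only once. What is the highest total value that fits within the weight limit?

$130

Check high-value combinations within 14 kg:
- ring box+coin set: weight 2+10=12, value 60+70=130
- watch+ring box+laptop: weight 3+2+6=11, value 4+60+49=113
- ring box+laptop: weight 2+6=8, value 60+49=109
Best: $130.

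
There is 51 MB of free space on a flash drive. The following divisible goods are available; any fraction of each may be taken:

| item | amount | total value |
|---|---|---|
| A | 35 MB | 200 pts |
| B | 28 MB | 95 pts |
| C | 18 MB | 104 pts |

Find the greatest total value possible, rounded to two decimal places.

292.57

Take in order of value per unit:
- C (104/18 per unit): all 18 → value 104, running total 104.00
- A (200/35 per unit): 33 of 35 → value 33×200/35 = 188.5714, running total 292.57
Total 292.57.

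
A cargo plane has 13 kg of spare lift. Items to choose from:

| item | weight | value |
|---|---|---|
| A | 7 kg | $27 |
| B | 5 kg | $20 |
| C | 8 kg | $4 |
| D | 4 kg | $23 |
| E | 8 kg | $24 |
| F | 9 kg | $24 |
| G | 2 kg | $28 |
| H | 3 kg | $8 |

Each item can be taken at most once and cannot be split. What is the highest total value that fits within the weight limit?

Check high-value combinations within 13 kg:
- A+D+G: weight 7+4+2=13, value 27+23+28=78
- B+D+G: weight 5+4+2=11, value 20+23+28=71
- A+G+H: weight 7+2+3=12, value 27+28+8=63
- E+G+H: weight 8+2+3=13, value 24+28+8=60
Best: $78.

$78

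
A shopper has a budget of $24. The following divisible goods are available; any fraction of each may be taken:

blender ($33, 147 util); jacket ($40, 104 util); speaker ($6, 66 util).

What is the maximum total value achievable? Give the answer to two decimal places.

Take in order of value per unit:
- speaker (66/6 per unit): all 6 → value 66, running total 66.00
- blender (147/33 per unit): 18 of 33 → value 18×147/33 = 80.1818, running total 146.18
Total 146.18.

146.18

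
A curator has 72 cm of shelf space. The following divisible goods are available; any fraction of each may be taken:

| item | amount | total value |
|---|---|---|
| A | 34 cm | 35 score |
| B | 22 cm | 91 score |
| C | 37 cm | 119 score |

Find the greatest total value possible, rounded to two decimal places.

Take in order of value per unit:
- B (91/22 per unit): all 22 → value 91, running total 91.00
- C (119/37 per unit): all 37 → value 119, running total 210.00
- A (35/34 per unit): 13 of 34 → value 13×35/34 = 13.3824, running total 223.38
Total 223.38.

223.38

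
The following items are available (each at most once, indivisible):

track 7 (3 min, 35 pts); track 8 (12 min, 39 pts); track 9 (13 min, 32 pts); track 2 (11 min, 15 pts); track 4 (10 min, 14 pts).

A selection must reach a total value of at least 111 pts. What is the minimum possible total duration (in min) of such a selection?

38

Subsets with value ≥ 111, sorted by total duration:
- track 7+track 8+track 9+track 4: duration 38, value 120
- track 7+track 8+track 9+track 2: duration 39, value 121
- track 7+track 8+track 9+track 2+track 4: duration 49, value 135
Minimum duration: 38 min.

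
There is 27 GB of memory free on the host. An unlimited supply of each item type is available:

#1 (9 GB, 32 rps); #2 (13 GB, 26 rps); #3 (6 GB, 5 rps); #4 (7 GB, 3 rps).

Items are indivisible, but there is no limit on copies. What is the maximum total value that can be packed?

96 rps

Best value-per-unit is #1 at 32/9, and filling with it alone uses memory 3×9=27. No mix of the others beats 3×32 = 96.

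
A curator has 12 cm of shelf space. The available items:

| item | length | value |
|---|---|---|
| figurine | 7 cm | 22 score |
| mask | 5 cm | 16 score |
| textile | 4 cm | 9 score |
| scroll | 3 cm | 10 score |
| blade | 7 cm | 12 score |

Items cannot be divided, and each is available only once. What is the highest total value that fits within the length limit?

Check high-value combinations within 12 cm:
- figurine+mask: length 7+5=12, value 22+16=38
- mask+textile+scroll: length 5+4+3=12, value 16+9+10=35
- figurine+scroll: length 7+3=10, value 22+10=32
- figurine+textile: length 7+4=11, value 22+9=31
- mask+blade: length 5+7=12, value 16+12=28
Best: 38 score.

38 score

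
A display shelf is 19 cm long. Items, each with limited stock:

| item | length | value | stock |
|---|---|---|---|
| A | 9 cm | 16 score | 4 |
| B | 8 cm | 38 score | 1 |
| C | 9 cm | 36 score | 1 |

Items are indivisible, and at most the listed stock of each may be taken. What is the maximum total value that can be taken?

Top feasible selections:
- 1×B + 1×C: length 17, value 74
- 1×A + 1×B: length 17, value 54
- 1×A + 1×C: length 18, value 52
- 1×B: length 8, value 38
Best: 74 score.

74 score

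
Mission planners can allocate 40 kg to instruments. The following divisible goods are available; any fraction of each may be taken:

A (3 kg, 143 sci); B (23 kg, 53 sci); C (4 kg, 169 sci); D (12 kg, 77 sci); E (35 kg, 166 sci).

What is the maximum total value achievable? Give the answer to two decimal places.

Take in order of value per unit:
- A (143/3 per unit): all 3 → value 143, running total 143.00
- C (169/4 per unit): all 4 → value 169, running total 312.00
- D (77/12 per unit): all 12 → value 77, running total 389.00
- E (166/35 per unit): 21 of 35 → value 21×166/35 = 99.6000, running total 488.60
Total 488.60.

488.60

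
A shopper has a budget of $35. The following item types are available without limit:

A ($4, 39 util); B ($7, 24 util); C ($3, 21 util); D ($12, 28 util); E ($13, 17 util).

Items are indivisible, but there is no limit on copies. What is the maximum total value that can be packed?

Best value-per-unit is A at 39/4; filling with it alone gives 8×39 = 312.
Optimal mix: 8×A + 1×C → cost 35, value 333.

333 util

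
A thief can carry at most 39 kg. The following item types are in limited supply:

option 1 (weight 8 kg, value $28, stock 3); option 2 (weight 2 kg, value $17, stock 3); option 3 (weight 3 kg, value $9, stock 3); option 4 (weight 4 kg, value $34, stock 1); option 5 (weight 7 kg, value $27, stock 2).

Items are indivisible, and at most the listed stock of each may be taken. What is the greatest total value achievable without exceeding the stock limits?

$186

Best selections within weight 39 and stock limits:
- 2×option 1 + 3×option 2 + 2×option 3 + 1×option 4 + 1×option 5: weight 39, value 186
- 1×option 1 + 3×option 2 + 2×option 3 + 1×option 4 + 2×option 5: weight 38, value 185
- 3×option 1 + 2×option 2 + 1×option 4 + 1×option 5: weight 39, value 179
Best: $186.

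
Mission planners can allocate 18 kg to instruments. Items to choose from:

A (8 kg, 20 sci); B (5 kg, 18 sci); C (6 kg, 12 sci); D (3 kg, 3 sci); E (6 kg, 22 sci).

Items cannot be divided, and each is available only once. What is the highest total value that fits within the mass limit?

Check high-value combinations within 18 kg:
- B+C+E: mass 5+6+6=17, value 18+12+22=52
- A+D+E: mass 8+3+6=17, value 20+3+22=45
- B+D+E: mass 5+3+6=14, value 18+3+22=43
- A+E: mass 8+6=14, value 20+22=42
- A+B+D: mass 8+5+3=16, value 20+18+3=41
Best: 52 sci.

52 sci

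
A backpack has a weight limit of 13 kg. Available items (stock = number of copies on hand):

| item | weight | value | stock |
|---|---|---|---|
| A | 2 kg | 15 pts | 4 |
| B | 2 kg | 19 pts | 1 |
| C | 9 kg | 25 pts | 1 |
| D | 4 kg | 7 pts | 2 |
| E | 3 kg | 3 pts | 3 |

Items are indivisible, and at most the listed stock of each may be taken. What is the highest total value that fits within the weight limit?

82 pts

Top feasible selections:
- 4×A + 1×B + 1×E: weight 13, value 82
- 4×A + 1×B: weight 10, value 79
- 3×A + 1×B + 1×D: weight 12, value 71
- 3×A + 1×B + 1×E: weight 11, value 67
Best: 82 pts.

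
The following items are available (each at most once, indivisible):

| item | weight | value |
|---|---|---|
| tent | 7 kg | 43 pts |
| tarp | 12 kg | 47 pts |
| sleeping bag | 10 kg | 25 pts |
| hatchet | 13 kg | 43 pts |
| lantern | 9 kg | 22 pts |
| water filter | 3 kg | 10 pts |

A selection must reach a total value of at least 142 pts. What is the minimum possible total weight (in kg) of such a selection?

35

Subsets with value ≥ 142, sorted by total weight:
- tent+tarp+hatchet+water filter: weight 35, value 143
- tent+tarp+hatchet+lantern: weight 41, value 155
Minimum weight: 35 kg.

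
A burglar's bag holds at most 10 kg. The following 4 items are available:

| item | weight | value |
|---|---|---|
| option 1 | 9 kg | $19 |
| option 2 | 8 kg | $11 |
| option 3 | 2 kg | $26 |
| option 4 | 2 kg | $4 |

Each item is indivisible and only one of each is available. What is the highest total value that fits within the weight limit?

$37

Check high-value combinations within 10 kg:
- option 2+option 3: weight 8+2=10, value 11+26=37
- option 3+option 4: weight 2+2=4, value 26+4=30
- option 3: weight 2, value 26
- option 1: weight 9, value 19
Best: $37.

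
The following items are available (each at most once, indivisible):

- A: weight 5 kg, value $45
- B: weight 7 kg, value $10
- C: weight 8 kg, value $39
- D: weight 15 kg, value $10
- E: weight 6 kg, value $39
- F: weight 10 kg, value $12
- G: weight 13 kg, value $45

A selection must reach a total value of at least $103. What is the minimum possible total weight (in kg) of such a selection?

19

Subsets with value ≥ 103, sorted by total weight:
- A+C+E: weight 19, value 123
- A+E+G: weight 24, value 129
- A+B+C+E: weight 26, value 133
- A+C+G: weight 26, value 129
Minimum weight: 19 kg.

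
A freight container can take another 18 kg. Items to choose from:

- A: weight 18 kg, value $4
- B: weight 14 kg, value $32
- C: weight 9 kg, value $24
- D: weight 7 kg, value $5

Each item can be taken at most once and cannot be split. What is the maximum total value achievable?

Check high-value combinations within 18 kg:
- B: weight 14, value 32
- C+D: weight 9+7=16, value 24+5=29
- C: weight 9, value 24
- D: weight 7, value 5
Best: $32.

$32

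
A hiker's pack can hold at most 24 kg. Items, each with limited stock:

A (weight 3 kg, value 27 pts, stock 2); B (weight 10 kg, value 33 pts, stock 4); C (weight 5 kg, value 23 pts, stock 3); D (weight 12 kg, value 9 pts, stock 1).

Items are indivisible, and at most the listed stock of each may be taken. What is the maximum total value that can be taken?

Top feasible selections:
- 2×A + 3×C: weight 21, value 123
- 2×A + 1×B + 1×C: weight 21, value 110
- 1×A + 1×B + 2×C: weight 23, value 106
- 2×A + 2×C: weight 16, value 100
Best: 123 pts.

123 pts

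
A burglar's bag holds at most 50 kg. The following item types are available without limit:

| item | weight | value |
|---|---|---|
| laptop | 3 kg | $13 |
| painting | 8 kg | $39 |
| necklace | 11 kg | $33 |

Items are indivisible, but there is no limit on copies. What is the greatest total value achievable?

Best value-per-unit is painting at 39/8; filling with it alone gives 6×39 = 234.
Optimal mix: 6×laptop + 4×painting → weight 50, value 234.

$234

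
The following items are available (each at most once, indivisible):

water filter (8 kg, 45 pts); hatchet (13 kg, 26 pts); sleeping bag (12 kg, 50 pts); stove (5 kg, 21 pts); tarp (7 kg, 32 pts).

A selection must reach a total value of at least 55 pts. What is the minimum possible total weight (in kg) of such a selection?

13

Subsets with value ≥ 55, sorted by total weight:
- water filter+stove: weight 13, value 66
- water filter+tarp: weight 15, value 77
Minimum weight: 13 kg.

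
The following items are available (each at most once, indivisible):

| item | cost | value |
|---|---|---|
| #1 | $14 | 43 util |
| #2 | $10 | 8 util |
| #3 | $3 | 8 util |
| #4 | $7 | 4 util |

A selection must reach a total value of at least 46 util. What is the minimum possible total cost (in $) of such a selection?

Subsets with value ≥ 46, sorted by total cost:
- #1+#3: cost 17, value 51
- #1+#4: cost 21, value 47
- #1+#3+#4: cost 24, value 55
Minimum cost: 17 $.

17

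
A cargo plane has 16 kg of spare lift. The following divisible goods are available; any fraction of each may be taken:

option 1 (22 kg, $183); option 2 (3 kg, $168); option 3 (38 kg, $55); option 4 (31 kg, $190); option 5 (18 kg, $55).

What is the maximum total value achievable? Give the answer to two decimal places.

276.14

Take in order of value per unit:
- option 2 (168/3 per unit): all 3 → value 168, running total 168.00
- option 1 (183/22 per unit): 13 of 22 → value 13×183/22 = 108.1364, running total 276.14
Total 276.14.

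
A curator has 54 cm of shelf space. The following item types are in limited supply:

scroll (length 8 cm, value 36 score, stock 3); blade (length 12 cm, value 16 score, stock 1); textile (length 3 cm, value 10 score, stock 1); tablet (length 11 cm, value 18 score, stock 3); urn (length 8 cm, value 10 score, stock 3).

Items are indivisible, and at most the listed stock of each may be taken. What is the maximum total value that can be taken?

156 score

Best selections within length 54 and stock limits:
- 3×scroll + 1×textile + 1×tablet + 2×urn: length 54, value 156
- 3×scroll + 1×textile + 2×tablet: length 49, value 154
- 3×scroll + 2×tablet + 1×urn: length 54, value 154
Best: 156 score.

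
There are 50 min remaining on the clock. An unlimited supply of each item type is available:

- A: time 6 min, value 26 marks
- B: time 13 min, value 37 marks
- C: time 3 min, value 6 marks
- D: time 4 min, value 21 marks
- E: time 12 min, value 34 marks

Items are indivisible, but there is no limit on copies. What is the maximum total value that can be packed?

Best value-per-unit is D at 21/4; filling with it alone gives 12×21 = 252.
Optimal mix: 1×A + 11×D → time 50, value 257.

257 marks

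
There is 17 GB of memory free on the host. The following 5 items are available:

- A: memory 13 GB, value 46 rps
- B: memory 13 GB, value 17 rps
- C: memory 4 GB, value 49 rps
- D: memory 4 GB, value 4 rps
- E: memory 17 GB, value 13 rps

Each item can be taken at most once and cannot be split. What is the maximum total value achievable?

95 rps

Check high-value combinations within 17 GB:
- A+C: memory 13+4=17, value 46+49=95
- B+C: memory 13+4=17, value 17+49=66
- C+D: memory 4+4=8, value 49+4=53
- A+D: memory 13+4=17, value 46+4=50
Best: 95 rps.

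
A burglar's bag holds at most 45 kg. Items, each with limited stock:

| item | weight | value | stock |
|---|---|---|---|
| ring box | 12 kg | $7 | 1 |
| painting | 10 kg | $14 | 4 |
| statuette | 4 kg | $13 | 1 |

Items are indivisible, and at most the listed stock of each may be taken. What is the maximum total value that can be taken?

$69

Best selections within weight 45 and stock limits:
- 4×painting + 1×statuette: weight 44, value 69
- 4×painting: weight 40, value 56
- 3×painting + 1×statuette: weight 34, value 55
Best: $69.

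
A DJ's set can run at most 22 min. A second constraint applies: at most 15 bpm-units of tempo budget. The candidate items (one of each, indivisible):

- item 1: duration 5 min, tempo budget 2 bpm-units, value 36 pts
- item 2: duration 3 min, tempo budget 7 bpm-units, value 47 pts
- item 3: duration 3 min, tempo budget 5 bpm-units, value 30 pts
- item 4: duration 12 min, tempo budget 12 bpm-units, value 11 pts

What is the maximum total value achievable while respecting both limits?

Feasible sets respecting both limits:
- item 1+item 2+item 3: duration 11, tempo budget 14, value 113
- item 1+item 2: duration 8, tempo budget 9, value 83
- item 2+item 3: duration 6, tempo budget 12, value 77
- item 1+item 3: duration 8, tempo budget 7, value 66
Best: 113 pts.

113 pts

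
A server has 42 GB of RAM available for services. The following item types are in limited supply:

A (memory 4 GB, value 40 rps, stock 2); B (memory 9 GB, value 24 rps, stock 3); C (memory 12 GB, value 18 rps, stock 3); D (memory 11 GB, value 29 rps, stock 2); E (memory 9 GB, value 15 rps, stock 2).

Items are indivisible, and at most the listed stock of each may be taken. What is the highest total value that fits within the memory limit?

Top feasible selections:
- 2×A + 1×B + 2×D: memory 39, value 162
- 2×A + 2×B + 1×D: memory 37, value 157
Best: 162 rps.

162 rps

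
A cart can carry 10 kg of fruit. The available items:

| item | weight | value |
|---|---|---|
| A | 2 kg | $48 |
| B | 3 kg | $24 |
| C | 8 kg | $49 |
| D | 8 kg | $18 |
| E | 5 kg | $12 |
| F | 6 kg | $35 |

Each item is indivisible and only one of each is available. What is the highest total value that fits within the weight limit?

$97

Check high-value combinations within 10 kg:
- A+C: weight 2+8=10, value 48+49=97
- A+B+E: weight 2+3+5=10, value 48+24+12=84
- A+F: weight 2+6=8, value 48+35=83
- A+B: weight 2+3=5, value 48+24=72
- A+D: weight 2+8=10, value 48+18=66
Best: $97.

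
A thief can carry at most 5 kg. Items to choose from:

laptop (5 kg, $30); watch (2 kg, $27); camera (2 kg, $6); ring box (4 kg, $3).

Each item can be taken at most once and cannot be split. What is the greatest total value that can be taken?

$33

Check high-value combinations within 5 kg:
- watch+camera: weight 2+2=4, value 27+6=33
- laptop: weight 5, value 30
- watch: weight 2, value 27
- camera: weight 2, value 6
Best: $33.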